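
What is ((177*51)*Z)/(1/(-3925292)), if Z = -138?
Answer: 4889838301992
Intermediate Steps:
((177*51)*Z)/(1/(-3925292)) = ((177*51)*(-138))/(1/(-3925292)) = (9027*(-138))/(-1/3925292) = -1245726*(-3925292) = 4889838301992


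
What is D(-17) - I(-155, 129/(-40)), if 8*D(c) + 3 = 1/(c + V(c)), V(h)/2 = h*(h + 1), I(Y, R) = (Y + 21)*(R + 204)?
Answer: 283562629/10540 ≈ 26903.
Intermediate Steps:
I(Y, R) = (21 + Y)*(204 + R)
V(h) = 2*h*(1 + h) (V(h) = 2*(h*(h + 1)) = 2*(h*(1 + h)) = 2*h*(1 + h))
D(c) = -3/8 + 1/(8*(c + 2*c*(1 + c)))
D(-17) - I(-155, 129/(-40)) = (⅛)*(1 - 9*(-17) - 6*(-17)²)/(-17*(3 + 2*(-17))) - (4284 + 21*(129/(-40)) + 204*(-155) + (129/(-40))*(-155)) = (⅛)*(-1/17)*(1 + 153 - 6*289)/(3 - 34) - (4284 + 21*(129*(-1/40)) - 31620 + (129*(-1/40))*(-155)) = (⅛)*(-1/17)*(1 + 153 - 1734)/(-31) - (4284 + 21*(-129/40) - 31620 - 129/40*(-155)) = (⅛)*(-1/17)*(-1/31)*(-1580) - (4284 - 2709/40 - 31620 + 3999/8) = -395/1054 - 1*(-538077/20) = -395/1054 + 538077/20 = 283562629/10540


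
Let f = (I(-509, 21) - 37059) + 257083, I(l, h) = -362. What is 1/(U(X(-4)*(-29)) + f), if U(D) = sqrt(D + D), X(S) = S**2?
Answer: 109831/24125697586 - I*sqrt(58)/12062848793 ≈ 4.5525e-6 - 6.3134e-10*I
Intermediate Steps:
U(D) = sqrt(2)*sqrt(D) (U(D) = sqrt(2*D) = sqrt(2)*sqrt(D))
f = 219662 (f = (-362 - 37059) + 257083 = -37421 + 257083 = 219662)
1/(U(X(-4)*(-29)) + f) = 1/(sqrt(2)*sqrt((-4)**2*(-29)) + 219662) = 1/(sqrt(2)*sqrt(16*(-29)) + 219662) = 1/(sqrt(2)*sqrt(-464) + 219662) = 1/(sqrt(2)*(4*I*sqrt(29)) + 219662) = 1/(4*I*sqrt(58) + 219662) = 1/(219662 + 4*I*sqrt(58))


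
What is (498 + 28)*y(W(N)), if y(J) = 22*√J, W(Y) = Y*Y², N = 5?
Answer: 57860*√5 ≈ 1.2938e+5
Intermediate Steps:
W(Y) = Y³
(498 + 28)*y(W(N)) = (498 + 28)*(22*√(5³)) = 526*(22*√125) = 526*(22*(5*√5)) = 526*(110*√5) = 57860*√5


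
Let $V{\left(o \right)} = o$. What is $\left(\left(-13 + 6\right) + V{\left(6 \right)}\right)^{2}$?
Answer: $1$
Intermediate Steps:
$\left(\left(-13 + 6\right) + V{\left(6 \right)}\right)^{2} = \left(\left(-13 + 6\right) + 6\right)^{2} = \left(-7 + 6\right)^{2} = \left(-1\right)^{2} = 1$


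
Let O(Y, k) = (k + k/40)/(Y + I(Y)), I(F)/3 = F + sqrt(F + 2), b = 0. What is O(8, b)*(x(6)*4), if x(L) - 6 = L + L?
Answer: 0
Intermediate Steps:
x(L) = 6 + 2*L (x(L) = 6 + (L + L) = 6 + 2*L)
I(F) = 3*F + 3*sqrt(2 + F) (I(F) = 3*(F + sqrt(F + 2)) = 3*(F + sqrt(2 + F)) = 3*F + 3*sqrt(2 + F))
O(Y, k) = 41*k/(40*(3*sqrt(2 + Y) + 4*Y)) (O(Y, k) = (k + k/40)/(Y + (3*Y + 3*sqrt(2 + Y))) = (k + k*(1/40))/(3*sqrt(2 + Y) + 4*Y) = (k + k/40)/(3*sqrt(2 + Y) + 4*Y) = (41*k/40)/(3*sqrt(2 + Y) + 4*Y) = 41*k/(40*(3*sqrt(2 + Y) + 4*Y)))
O(8, b)*(x(6)*4) = ((41/40)*0/(3*sqrt(2 + 8) + 4*8))*((6 + 2*6)*4) = ((41/40)*0/(3*sqrt(10) + 32))*((6 + 12)*4) = ((41/40)*0/(32 + 3*sqrt(10)))*(18*4) = 0*72 = 0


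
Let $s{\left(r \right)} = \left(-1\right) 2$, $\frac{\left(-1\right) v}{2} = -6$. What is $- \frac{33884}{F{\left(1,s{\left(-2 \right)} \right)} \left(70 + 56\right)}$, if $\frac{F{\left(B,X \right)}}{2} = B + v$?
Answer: $- \frac{8471}{819} \approx -10.343$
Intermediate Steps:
$v = 12$ ($v = \left(-2\right) \left(-6\right) = 12$)
$s{\left(r \right)} = -2$
$F{\left(B,X \right)} = 24 + 2 B$ ($F{\left(B,X \right)} = 2 \left(B + 12\right) = 2 \left(12 + B\right) = 24 + 2 B$)
$- \frac{33884}{F{\left(1,s{\left(-2 \right)} \right)} \left(70 + 56\right)} = - \frac{33884}{\left(24 + 2 \cdot 1\right) \left(70 + 56\right)} = - \frac{33884}{\left(24 + 2\right) 126} = - \frac{33884}{26 \cdot 126} = - \frac{33884}{3276} = \left(-33884\right) \frac{1}{3276} = - \frac{8471}{819}$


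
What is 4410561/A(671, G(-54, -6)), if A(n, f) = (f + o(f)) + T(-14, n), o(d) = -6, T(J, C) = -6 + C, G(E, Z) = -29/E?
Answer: 238170294/35615 ≈ 6687.4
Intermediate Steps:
A(n, f) = -12 + f + n (A(n, f) = (f - 6) + (-6 + n) = (-6 + f) + (-6 + n) = -12 + f + n)
4410561/A(671, G(-54, -6)) = 4410561/(-12 - 29/(-54) + 671) = 4410561/(-12 - 29*(-1/54) + 671) = 4410561/(-12 + 29/54 + 671) = 4410561/(35615/54) = 4410561*(54/35615) = 238170294/35615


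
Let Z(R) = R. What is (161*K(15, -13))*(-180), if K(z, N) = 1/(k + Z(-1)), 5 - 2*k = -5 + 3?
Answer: -11592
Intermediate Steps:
k = 7/2 (k = 5/2 - (-5 + 3)/2 = 5/2 - ½*(-2) = 5/2 + 1 = 7/2 ≈ 3.5000)
K(z, N) = ⅖ (K(z, N) = 1/(7/2 - 1) = 1/(5/2) = ⅖)
(161*K(15, -13))*(-180) = (161*(⅖))*(-180) = (322/5)*(-180) = -11592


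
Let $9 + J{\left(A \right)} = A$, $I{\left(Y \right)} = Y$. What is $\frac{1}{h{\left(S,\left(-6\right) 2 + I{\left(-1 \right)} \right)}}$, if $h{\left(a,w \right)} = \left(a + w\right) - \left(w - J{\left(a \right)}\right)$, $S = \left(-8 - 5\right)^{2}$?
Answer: $\frac{1}{329} \approx 0.0030395$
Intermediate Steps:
$S = 169$ ($S = \left(-13\right)^{2} = 169$)
$J{\left(A \right)} = -9 + A$
$h{\left(a,w \right)} = -9 + 2 a$ ($h{\left(a,w \right)} = \left(a + w\right) - \left(9 + w - a\right) = -9 + 2 a$)
$\frac{1}{h{\left(S,\left(-6\right) 2 + I{\left(-1 \right)} \right)}} = \frac{1}{-9 + 2 \cdot 169} = \frac{1}{-9 + 338} = \frac{1}{329}$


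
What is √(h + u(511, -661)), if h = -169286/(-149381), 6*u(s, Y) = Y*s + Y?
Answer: I*√11327776684307634/448143 ≈ 237.5*I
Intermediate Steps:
u(s, Y) = Y/6 + Y*s/6 (u(s, Y) = (Y*s + Y)/6 = (Y + Y*s)/6 = Y/6 + Y*s/6)
h = 169286/149381 (h = -169286*(-1/149381) = 169286/149381 ≈ 1.1332)
√(h + u(511, -661)) = √(169286/149381 + (⅙)*(-661)*(1 + 511)) = √(169286/149381 + (⅙)*(-661)*512) = √(169286/149381 - 169216/3) = √(-25277147438/448143) = I*√11327776684307634/448143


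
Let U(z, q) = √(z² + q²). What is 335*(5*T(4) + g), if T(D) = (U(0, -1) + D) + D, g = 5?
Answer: 16750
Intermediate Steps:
U(z, q) = √(q² + z²)
T(D) = 1 + 2*D (T(D) = (√((-1)² + 0²) + D) + D = (√(1 + 0) + D) + D = (√1 + D) + D = (1 + D) + D = 1 + 2*D)
335*(5*T(4) + g) = 335*(5*(1 + 2*4) + 5) = 335*(5*(1 + 8) + 5) = 335*(5*9 + 5) = 335*(45 + 5) = 335*50 = 16750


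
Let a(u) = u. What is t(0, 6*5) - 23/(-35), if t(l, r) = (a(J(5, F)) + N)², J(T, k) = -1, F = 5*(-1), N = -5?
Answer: 1283/35 ≈ 36.657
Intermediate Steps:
F = -5
t(l, r) = 36 (t(l, r) = (-1 - 5)² = (-6)² = 36)
t(0, 6*5) - 23/(-35) = 36 - 23/(-35) = 36 - 23*(-1/35) = 36 + 23/35 = 1283/35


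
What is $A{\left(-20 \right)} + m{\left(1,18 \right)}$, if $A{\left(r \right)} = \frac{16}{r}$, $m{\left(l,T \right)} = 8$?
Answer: $\frac{36}{5} \approx 7.2$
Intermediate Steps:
$A{\left(-20 \right)} + m{\left(1,18 \right)} = \frac{16}{-20} + 8 = 16 \left(- \frac{1}{20}\right) + 8 = - \frac{4}{5} + 8 = \frac{36}{5}$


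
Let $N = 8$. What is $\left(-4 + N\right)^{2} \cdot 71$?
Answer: $1136$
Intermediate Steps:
$\left(-4 + N\right)^{2} \cdot 71 = \left(-4 + 8\right)^{2} \cdot 71 = 4^{2} \cdot 71 = 16 \cdot 71 = 1136$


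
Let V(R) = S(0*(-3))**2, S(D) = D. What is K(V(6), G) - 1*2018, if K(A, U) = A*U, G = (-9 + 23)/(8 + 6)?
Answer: -2018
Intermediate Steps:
G = 1 (G = 14/14 = 14*(1/14) = 1)
V(R) = 0 (V(R) = (0*(-3))**2 = 0**2 = 0)
K(V(6), G) - 1*2018 = 0*1 - 1*2018 = 0 - 2018 = -2018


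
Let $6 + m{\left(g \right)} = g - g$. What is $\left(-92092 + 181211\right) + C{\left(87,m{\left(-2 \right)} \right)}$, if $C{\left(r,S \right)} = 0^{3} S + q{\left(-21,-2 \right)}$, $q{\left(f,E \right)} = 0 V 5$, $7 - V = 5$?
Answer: $89119$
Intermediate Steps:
$V = 2$ ($V = 7 - 5 = 2$)
$q{\left(f,E \right)} = 0$ ($q{\left(f,E \right)} = 0 \cdot 2 \cdot 5 = 0 \cdot 5 = 0$)
$m{\left(g \right)} = -6$ ($m{\left(g \right)} = -6 + \left(g - g\right) = -6 + 0 = -6$)
$C{\left(r,S \right)} = 0$ ($C{\left(r,S \right)} = 0^{3} S + 0 = 0 S + 0 = 0 + 0 = 0$)
$\left(-92092 + 181211\right) + C{\left(87,m{\left(-2 \right)} \right)} = \left(-92092 + 181211\right) + 0 = 89119 + 0 = 89119$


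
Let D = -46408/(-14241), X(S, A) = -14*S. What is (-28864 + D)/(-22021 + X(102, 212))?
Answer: 411005816/333937209 ≈ 1.2308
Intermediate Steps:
D = 46408/14241 (D = -46408*(-1/14241) = 46408/14241 ≈ 3.2588)
(-28864 + D)/(-22021 + X(102, 212)) = (-28864 + 46408/14241)/(-22021 - 14*102) = -411005816/(14241*(-22021 - 1428)) = -411005816/14241/(-23449) = -411005816/14241*(-1/23449) = 411005816/333937209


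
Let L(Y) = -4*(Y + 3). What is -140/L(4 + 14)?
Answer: 5/3 ≈ 1.6667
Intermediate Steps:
L(Y) = -12 - 4*Y (L(Y) = -4*(3 + Y) = -12 - 4*Y)
-140/L(4 + 14) = -140/(-12 - 4*(4 + 14)) = -140/(-12 - 4*18) = -140/(-12 - 72) = -140/(-84) = -140*(-1/84) = 5/3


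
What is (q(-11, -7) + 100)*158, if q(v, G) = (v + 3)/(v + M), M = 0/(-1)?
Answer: 175064/11 ≈ 15915.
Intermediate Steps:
M = 0 (M = 0*(-1) = 0)
q(v, G) = (3 + v)/v (q(v, G) = (v + 3)/(v + 0) = (3 + v)/v)
(q(-11, -7) + 100)*158 = ((3 - 11)/(-11) + 100)*158 = (-1/11*(-8) + 100)*158 = (8/11 + 100)*158 = (1108/11)*158 = 175064/11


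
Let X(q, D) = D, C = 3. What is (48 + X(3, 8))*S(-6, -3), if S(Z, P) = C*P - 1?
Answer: -560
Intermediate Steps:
S(Z, P) = -1 + 3*P (S(Z, P) = 3*P - 1 = -1 + 3*P)
(48 + X(3, 8))*S(-6, -3) = (48 + 8)*(-1 + 3*(-3)) = 56*(-1 - 9) = 56*(-10) = -560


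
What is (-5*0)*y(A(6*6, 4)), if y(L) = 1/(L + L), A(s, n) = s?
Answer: 0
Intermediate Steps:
y(L) = 1/(2*L)
(-5*0)*y(A(6*6, 4)) = (-5*0)*(1/(2*((6*6)))) = 0*((½)/36) = 0*((½)*(1/36)) = 0*(1/72) = 0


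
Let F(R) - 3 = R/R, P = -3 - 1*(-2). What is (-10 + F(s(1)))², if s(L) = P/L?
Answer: 36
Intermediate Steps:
P = -1 (P = -3 + 2 = -1)
s(L) = -1/L
F(R) = 4 (F(R) = 3 + R/R = 3 + 1 = 4)
(-10 + F(s(1)))² = (-10 + 4)² = (-6)² = 36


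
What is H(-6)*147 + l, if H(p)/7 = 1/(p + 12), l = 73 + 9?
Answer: 507/2 ≈ 253.50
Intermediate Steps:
l = 82
H(p) = 7/(12 + p) (H(p) = 7/(p + 12) = 7/(12 + p))
H(-6)*147 + l = (7/(12 - 6))*147 + 82 = (7/6)*147 + 82 = 343/2 + 82 = 507/2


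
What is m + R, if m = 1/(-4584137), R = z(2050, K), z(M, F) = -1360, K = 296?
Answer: -6234426321/4584137 ≈ -1360.0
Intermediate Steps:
R = -1360
m = -1/4584137 ≈ -2.1814e-7
m + R = -1/4584137 - 1360 = -6234426321/4584137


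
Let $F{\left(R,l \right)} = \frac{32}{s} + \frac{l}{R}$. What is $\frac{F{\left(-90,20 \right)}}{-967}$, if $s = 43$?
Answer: $- \frac{202}{374229} \approx -0.00053978$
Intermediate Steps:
$F{\left(R,l \right)} = \frac{32}{43} + \frac{l}{R}$
$\frac{F{\left(-90,20 \right)}}{-967} = \frac{\frac{32}{43} + \frac{20}{-90}}{-967} = \left(\frac{32}{43} + 20 \left(- \frac{1}{90}\right)\right) \left(- \frac{1}{967}\right) = \left(\frac{32}{43} - \frac{2}{9}\right) \left(- \frac{1}{967}\right) = \frac{202}{387} \left(- \frac{1}{967}\right) = - \frac{202}{374229}$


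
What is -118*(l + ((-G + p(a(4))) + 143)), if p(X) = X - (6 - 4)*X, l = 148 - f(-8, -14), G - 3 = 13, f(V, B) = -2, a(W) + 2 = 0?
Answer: -32922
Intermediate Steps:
a(W) = -2 (a(W) = -2 + 0 = -2)
G = 16 (G = 3 + 13 = 16)
l = 150 (l = 148 - 1*(-2) = 148 + 2 = 150)
p(X) = -X (p(X) = X - 2*X = -X)
-118*(l + ((-G + p(a(4))) + 143)) = -118*(150 + ((-1*16 - 1*(-2)) + 143)) = -118*(150 + ((-16 + 2) + 143)) = -118*(150 + (-14 + 143)) = -118*(150 + 129) = -118*279 = -32922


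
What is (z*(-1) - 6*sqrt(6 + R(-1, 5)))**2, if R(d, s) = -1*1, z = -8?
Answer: 244 - 96*sqrt(5) ≈ 29.337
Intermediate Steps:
R(d, s) = -1
(z*(-1) - 6*sqrt(6 + R(-1, 5)))**2 = (-8*(-1) - 6*sqrt(6 - 1))**2 = (8 - 6*sqrt(5))**2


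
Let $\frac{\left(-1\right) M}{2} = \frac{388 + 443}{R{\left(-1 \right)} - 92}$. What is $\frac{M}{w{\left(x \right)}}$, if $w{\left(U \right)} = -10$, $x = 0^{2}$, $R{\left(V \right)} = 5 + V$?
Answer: $- \frac{831}{440} \approx -1.8886$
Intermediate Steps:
$x = 0$
$M = \frac{831}{44}$ ($M = - 2 \frac{388 + 443}{\left(5 - 1\right) - 92} = - 2 \frac{831}{4 - 92} = - 2 \frac{831}{-88} = - 2 \cdot 831 \left(- \frac{1}{88}\right) = \left(-2\right) \left(- \frac{831}{88}\right) = \frac{831}{44} \approx 18.886$)
$\frac{M}{w{\left(x \right)}} = \frac{831}{44 \left(-10\right)} = \frac{831}{44} \left(- \frac{1}{10}\right) = - \frac{831}{440}$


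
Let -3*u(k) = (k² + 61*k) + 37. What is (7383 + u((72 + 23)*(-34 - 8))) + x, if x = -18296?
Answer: -15709486/3 ≈ -5.2365e+6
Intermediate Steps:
u(k) = -37/3 - 61*k/3 - k²/3 (u(k) = -((k² + 61*k) + 37)/3 = -(37 + k² + 61*k)/3 = -37/3 - 61*k/3 - k²/3)
(7383 + u((72 + 23)*(-34 - 8))) + x = (7383 + (-37/3 - 61*(72 + 23)*(-34 - 8)/3 - (-34 - 8)²*(72 + 23)²/3)) - 18296 = (7383 + (-37/3 - 5795*(-42)/3 - (95*(-42))²/3)) - 18296 = (7383 + (-37/3 - 61/3*(-3990) - ⅓*(-3990)²)) - 18296 = (7383 + (-37/3 + 81130 - ⅓*15920100)) - 18296 = (7383 + (-37/3 + 81130 - 5306700)) - 18296 = (7383 - 15676747/3) - 18296 = -15654598/3 - 18296 = -15709486/3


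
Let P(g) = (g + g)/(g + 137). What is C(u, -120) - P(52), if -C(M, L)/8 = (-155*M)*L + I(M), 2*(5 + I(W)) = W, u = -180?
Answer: 5062319536/189 ≈ 2.6785e+7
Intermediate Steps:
I(W) = -5 + W/2
C(M, L) = 40 - 4*M + 1240*L*M (C(M, L) = -8*((-155*M)*L + (-5 + M/2)) = -8*(-155*L*M + (-5 + M/2)) = -8*(-5 + M/2 - 155*L*M) = 40 - 4*M + 1240*L*M)
P(g) = 2*g/(137 + g) (P(g) = (2*g)/(137 + g) = 2*g/(137 + g))
C(u, -120) - P(52) = (40 - 4*(-180) + 1240*(-120)*(-180)) - 2*52/(137 + 52) = (40 + 720 + 26784000) - 2*52/189 = 26784760 - 2*52/189 = 26784760 - 1*104/189 = 26784760 - 104/189 = 5062319536/189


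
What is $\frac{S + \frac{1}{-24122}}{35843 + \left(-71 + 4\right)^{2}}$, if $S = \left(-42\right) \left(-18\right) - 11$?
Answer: $\frac{17970889}{972888504} \approx 0.018472$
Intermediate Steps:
$S = 745$ ($S = 756 - 11 = 745$)
$\frac{S + \frac{1}{-24122}}{35843 + \left(-71 + 4\right)^{2}} = \frac{745 + \frac{1}{-24122}}{35843 + \left(-71 + 4\right)^{2}} = \frac{745 - \frac{1}{24122}}{35843 + \left(-67\right)^{2}} = \frac{17970889}{24122 \left(35843 + 4489\right)} = \frac{17970889}{24122 \cdot 40332} = \frac{17970889}{24122} \cdot \frac{1}{40332} = \frac{17970889}{972888504}$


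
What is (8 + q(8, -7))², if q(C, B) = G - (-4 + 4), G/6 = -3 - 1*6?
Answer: 2116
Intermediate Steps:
G = -54 (G = 6*(-3 - 1*6) = 6*(-3 - 6) = 6*(-9) = -54)
q(C, B) = -54 (q(C, B) = -54 - (-4 + 4) = -54 - 1*0 = -54 + 0 = -54)
(8 + q(8, -7))² = (8 - 54)² = (-46)² = 2116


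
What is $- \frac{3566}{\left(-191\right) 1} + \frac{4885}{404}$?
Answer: $\frac{2373699}{77164} \approx 30.762$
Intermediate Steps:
$- \frac{3566}{\left(-191\right) 1} + \frac{4885}{404} = - \frac{3566}{-191} + 4885 \cdot \frac{1}{404} = \left(-3566\right) \left(- \frac{1}{191}\right) + \frac{4885}{404} = \frac{3566}{191} + \frac{4885}{404} = \frac{2373699}{77164}$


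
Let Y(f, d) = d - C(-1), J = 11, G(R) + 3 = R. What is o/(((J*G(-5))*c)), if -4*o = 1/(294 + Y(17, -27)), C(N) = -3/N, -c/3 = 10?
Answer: -1/2787840 ≈ -3.5870e-7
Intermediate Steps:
G(R) = -3 + R
c = -30 (c = -3*10 = -30)
Y(f, d) = -3 + d (Y(f, d) = d - (-3)/(-1) = d - (-3)*(-1) = d - 1*3 = d - 3 = -3 + d)
o = -1/1056 (o = -1/(4*(294 + (-3 - 27))) = -1/(4*(294 - 30)) = -1/4/264 = -1/4*1/264 = -1/1056 ≈ -0.00094697)
o/(((J*G(-5))*c)) = -(-1/(330*(-3 - 5)))/1056 = -1/(1056*((11*(-8))*(-30))) = -1/(1056*((-88*(-30)))) = -1/1056/2640 = -1/1056*1/2640 = -1/2787840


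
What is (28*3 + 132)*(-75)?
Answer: -16200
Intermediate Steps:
(28*3 + 132)*(-75) = (84 + 132)*(-75) = 216*(-75) = -16200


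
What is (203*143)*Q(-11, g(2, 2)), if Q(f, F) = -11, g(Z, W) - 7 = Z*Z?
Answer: -319319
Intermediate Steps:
g(Z, W) = 7 + Z² (g(Z, W) = 7 + Z*Z = 7 + Z²)
(203*143)*Q(-11, g(2, 2)) = (203*143)*(-11) = 29029*(-11) = -319319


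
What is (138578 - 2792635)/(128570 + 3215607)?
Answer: -2654057/3344177 ≈ -0.79364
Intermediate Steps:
(138578 - 2792635)/(128570 + 3215607) = -2654057/3344177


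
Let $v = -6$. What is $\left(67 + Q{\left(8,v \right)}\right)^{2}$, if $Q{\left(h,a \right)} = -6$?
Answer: $3721$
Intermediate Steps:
$\left(67 + Q{\left(8,v \right)}\right)^{2} = \left(67 - 6\right)^{2} = 61^{2} = 3721$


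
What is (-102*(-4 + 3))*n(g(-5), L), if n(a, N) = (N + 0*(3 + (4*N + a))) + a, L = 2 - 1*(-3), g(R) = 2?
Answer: 714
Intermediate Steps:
L = 5 (L = 2 + 3 = 5)
n(a, N) = N + a (n(a, N) = (N + 0*(3 + (a + 4*N))) + a = (N + 0*(3 + a + 4*N)) + a = (N + 0) + a = N + a)
(-102*(-4 + 3))*n(g(-5), L) = (-102*(-4 + 3))*(5 + 2) = -102*(-1)*7 = -34*(-3)*7 = 102*7 = 714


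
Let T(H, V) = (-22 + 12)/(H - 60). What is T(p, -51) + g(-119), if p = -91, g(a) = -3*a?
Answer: 53917/151 ≈ 357.07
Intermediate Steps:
T(H, V) = -10/(-60 + H)
T(p, -51) + g(-119) = -10/(-60 - 91) - 3*(-119) = -10/(-151) + 357 = -10*(-1/151) + 357 = 10/151 + 357 = 53917/151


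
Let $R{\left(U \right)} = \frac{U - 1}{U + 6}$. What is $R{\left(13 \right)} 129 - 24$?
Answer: $\frac{1092}{19} \approx 57.474$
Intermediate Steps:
$R{\left(U \right)} = \frac{-1 + U}{6 + U}$
$R{\left(13 \right)} 129 - 24 = \frac{-1 + 13}{6 + 13} \cdot 129 - 24 = \frac{1}{19} \cdot 12 \cdot 129 - 24 = \frac{12}{19} \cdot 129 - 24 = \frac{1548}{19} - 24 = \frac{1092}{19}$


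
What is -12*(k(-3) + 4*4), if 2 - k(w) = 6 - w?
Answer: -108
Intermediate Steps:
k(w) = -4 + w (k(w) = 2 - (6 - w) = 2 + (-6 + w) = -4 + w)
-12*(k(-3) + 4*4) = -12*((-4 - 3) + 4*4) = -12*(-7 + 16) = -12*9 = -108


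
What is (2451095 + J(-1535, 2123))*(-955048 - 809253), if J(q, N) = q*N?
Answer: 1425043560710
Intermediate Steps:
J(q, N) = N*q
(2451095 + J(-1535, 2123))*(-955048 - 809253) = (2451095 + 2123*(-1535))*(-955048 - 809253) = (2451095 - 3258805)*(-1764301) = -807710*(-1764301) = 1425043560710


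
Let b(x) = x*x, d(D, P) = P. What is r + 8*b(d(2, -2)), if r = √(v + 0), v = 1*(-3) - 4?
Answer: 32 + I*√7 ≈ 32.0 + 2.6458*I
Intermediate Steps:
v = -7 (v = -3 - 4 = -7)
r = I*√7 (r = √(-7 + 0) = √(-7) = I*√7 ≈ 2.6458*I)
b(x) = x²
r + 8*b(d(2, -2)) = I*√7 + 8*(-2)² = I*√7 + 8*4 = I*√7 + 32 = 32 + I*√7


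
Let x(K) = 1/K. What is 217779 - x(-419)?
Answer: 91249402/419 ≈ 2.1778e+5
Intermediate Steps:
217779 - x(-419) = 217779 - 1/(-419) = 217779 - 1*(-1/419) = 217779 + 1/419 = 91249402/419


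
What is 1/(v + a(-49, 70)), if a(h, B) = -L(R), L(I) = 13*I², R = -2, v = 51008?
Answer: 1/50956 ≈ 1.9625e-5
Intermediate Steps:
a(h, B) = -52 (a(h, B) = -13*(-2)² = -13*4 = -1*52 = -52)
1/(v + a(-49, 70)) = 1/(51008 - 52) = 1/50956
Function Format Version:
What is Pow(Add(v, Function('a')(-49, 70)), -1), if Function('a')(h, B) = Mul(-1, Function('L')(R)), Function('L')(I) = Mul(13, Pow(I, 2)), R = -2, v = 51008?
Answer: Rational(1, 50956) ≈ 1.9625e-5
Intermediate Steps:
Function('a')(h, B) = -52 (Function('a')(h, B) = Mul(-1, Mul(13, Pow(-2, 2))) = Mul(-1, Mul(13, 4)) = Mul(-1, 52) = -52)
Pow(Add(v, Function('a')(-49, 70)), -1) = Pow(Add(51008, -52), -1) = Pow(50956, -1) = Rational(1, 50956)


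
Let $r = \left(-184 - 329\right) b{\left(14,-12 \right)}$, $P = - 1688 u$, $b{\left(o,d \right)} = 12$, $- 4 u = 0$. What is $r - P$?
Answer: $-6156$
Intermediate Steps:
$u = 0$ ($u = \left(- \frac{1}{4}\right) 0 = 0$)
$P = 0$ ($P = \left(-1688\right) 0 = 0$)
$r = -6156$ ($r = \left(-184 - 329\right) 12 = \left(-513\right) 12 = -6156$)
$r - P = -6156 - 0 = -6156 + 0 = -6156$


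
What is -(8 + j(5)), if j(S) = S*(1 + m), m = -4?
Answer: 7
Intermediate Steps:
j(S) = -3*S (j(S) = S*(1 - 4) = S*(-3) = -3*S)
-(8 + j(5)) = -(8 - 3*5) = -(8 - 15) = -1*(-7) = 7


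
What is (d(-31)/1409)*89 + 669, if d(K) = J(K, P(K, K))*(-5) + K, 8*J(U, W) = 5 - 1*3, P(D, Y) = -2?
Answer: 3759003/5636 ≈ 666.96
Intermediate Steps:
J(U, W) = 1/4 (J(U, W) = (5 - 1*3)/8 = (5 - 3)/8 = (1/8)*2 = 1/4)
d(K) = -5/4 + K (d(K) = (1/4)*(-5) + K = -5/4 + K)
(d(-31)/1409)*89 + 669 = ((-5/4 - 31)/1409)*89 + 669 = -129/4*1/1409*89 + 669 = -129/5636*89 + 669 = -11481/5636 + 669 = 3759003/5636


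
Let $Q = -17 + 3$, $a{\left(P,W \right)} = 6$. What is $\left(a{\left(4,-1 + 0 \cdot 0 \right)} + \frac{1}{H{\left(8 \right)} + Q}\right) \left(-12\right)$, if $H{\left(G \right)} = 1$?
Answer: $- \frac{924}{13} \approx -71.077$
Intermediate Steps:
$Q = -14$
$\left(a{\left(4,-1 + 0 \cdot 0 \right)} + \frac{1}{H{\left(8 \right)} + Q}\right) \left(-12\right) = \left(6 + \frac{1}{1 - 14}\right) \left(-12\right) = \left(6 + \frac{1}{-13}\right) \left(-12\right) = \left(6 - \frac{1}{13}\right) \left(-12\right) = \frac{77}{13} \left(-12\right) = - \frac{924}{13}$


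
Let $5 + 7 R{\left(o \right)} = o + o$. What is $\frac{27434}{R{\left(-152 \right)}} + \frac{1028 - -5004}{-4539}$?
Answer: $- \frac{291174790}{467517} \approx -622.81$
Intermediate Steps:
$R{\left(o \right)} = - \frac{5}{7} + \frac{2 o}{7}$ ($R{\left(o \right)} = - \frac{5}{7} + \frac{o + o}{7} = - \frac{5}{7} + \frac{2 o}{7}$)
$\frac{27434}{R{\left(-152 \right)}} + \frac{1028 - -5004}{-4539} = \frac{27434}{- \frac{5}{7} + \frac{2}{7} \left(-152\right)} + \frac{1028 - -5004}{-4539} = \frac{27434}{- \frac{5}{7} - \frac{304}{7}} + \left(1028 + 5004\right) \left(- \frac{1}{4539}\right) = \frac{27434}{- \frac{309}{7}} + 6032 \left(- \frac{1}{4539}\right) = 27434 \left(- \frac{7}{309}\right) - \frac{6032}{4539} = - \frac{192038}{309} - \frac{6032}{4539} = - \frac{291174790}{467517}$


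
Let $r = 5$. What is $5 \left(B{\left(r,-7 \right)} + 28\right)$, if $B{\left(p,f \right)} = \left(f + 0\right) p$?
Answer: $-35$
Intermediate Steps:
$B{\left(p,f \right)} = f p$
$5 \left(B{\left(r,-7 \right)} + 28\right) = 5 \left(\left(-7\right) 5 + 28\right) = 5 \left(-35 + 28\right) = 5 \left(-7\right) = -35$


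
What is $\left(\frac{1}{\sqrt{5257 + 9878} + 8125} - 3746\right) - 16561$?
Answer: $- \frac{268054388461}{13200098} - \frac{\sqrt{15135}}{66000490} \approx -20307.0$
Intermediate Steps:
$\left(\frac{1}{\sqrt{5257 + 9878} + 8125} - 3746\right) - 16561 = \left(\frac{1}{\sqrt{15135} + 8125} - 3746\right) - 16561 = \left(\frac{1}{8125 + \sqrt{15135}} - 3746\right) - 16561 = \left(-3746 + \frac{1}{8125 + \sqrt{15135}}\right) - 16561 = -20307 + \frac{1}{8125 + \sqrt{15135}}$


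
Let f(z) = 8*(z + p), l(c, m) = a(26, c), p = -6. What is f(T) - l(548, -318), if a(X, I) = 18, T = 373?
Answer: 2918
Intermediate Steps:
l(c, m) = 18
f(z) = -48 + 8*z (f(z) = 8*(z - 6) = 8*(-6 + z) = -48 + 8*z)
f(T) - l(548, -318) = (-48 + 8*373) - 1*18 = (-48 + 2984) - 18 = 2936 - 18 = 2918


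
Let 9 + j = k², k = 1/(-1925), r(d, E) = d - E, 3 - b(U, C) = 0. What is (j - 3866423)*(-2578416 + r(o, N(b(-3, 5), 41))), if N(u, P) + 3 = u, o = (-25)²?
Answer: 36933421914897702209/3705625 ≈ 9.9669e+12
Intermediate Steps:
o = 625
b(U, C) = 3 (b(U, C) = 3 - 1*0 = 3 + 0 = 3)
N(u, P) = -3 + u
k = -1/1925 ≈ -0.00051948
j = -33350624/3705625 (j = -9 + (-1/1925)² = -9 + 1/3705625 = -33350624/3705625 ≈ -9.0000)
(j - 3866423)*(-2578416 + r(o, N(b(-3, 5), 41))) = (-33350624/3705625 - 3866423)*(-2578416 + (625 - (-3 + 3))) = -14327547079999*(-2578416 + (625 - 1*0))/3705625 = -14327547079999*(-2578416 + (625 + 0))/3705625 = -14327547079999*(-2578416 + 625)/3705625 = -14327547079999/3705625*(-2577791) = 36933421914897702209/3705625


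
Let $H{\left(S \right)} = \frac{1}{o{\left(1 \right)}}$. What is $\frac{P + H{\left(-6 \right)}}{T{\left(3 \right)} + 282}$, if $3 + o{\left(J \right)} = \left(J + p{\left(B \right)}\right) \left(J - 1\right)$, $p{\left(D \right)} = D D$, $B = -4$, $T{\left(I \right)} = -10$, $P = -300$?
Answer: $- \frac{53}{48} \approx -1.1042$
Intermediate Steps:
$p{\left(D \right)} = D^{2}$
$o{\left(J \right)} = -3 + \left(-1 + J\right) \left(16 + J\right)$ ($o{\left(J \right)} = -3 + \left(J + \left(-4\right)^{2}\right) \left(J - 1\right) = -3 + \left(J + 16\right) \left(-1 + J\right) = -3 + \left(16 + J\right) \left(-1 + J\right) = -3 + \left(-1 + J\right) \left(16 + J\right)$)
$H{\left(S \right)} = - \frac{1}{3}$ ($H{\left(S \right)} = \frac{1}{-19 + 1^{2} + 15 \cdot 1} = \frac{1}{-19 + 1 + 15} = \frac{1}{-3} = - \frac{1}{3}$)
$\frac{P + H{\left(-6 \right)}}{T{\left(3 \right)} + 282} = \frac{-300 - \frac{1}{3}}{-10 + 282} = - \frac{901}{3 \cdot 272} = \left(- \frac{901}{3}\right) \frac{1}{272} = - \frac{53}{48}$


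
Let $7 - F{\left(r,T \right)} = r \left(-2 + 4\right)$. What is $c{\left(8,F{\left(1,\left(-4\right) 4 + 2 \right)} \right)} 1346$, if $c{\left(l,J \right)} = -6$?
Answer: $-8076$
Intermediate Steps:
$F{\left(r,T \right)} = 7 - 2 r$ ($F{\left(r,T \right)} = 7 - r \left(-2 + 4\right) = 7 - r 2 = 7 - 2 r$)
$c{\left(8,F{\left(1,\left(-4\right) 4 + 2 \right)} \right)} 1346 = \left(-6\right) 1346 = -8076$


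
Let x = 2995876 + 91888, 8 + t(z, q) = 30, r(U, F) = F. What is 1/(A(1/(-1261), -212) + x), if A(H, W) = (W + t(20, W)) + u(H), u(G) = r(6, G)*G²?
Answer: 2005142581/6191026099388493 ≈ 3.2388e-7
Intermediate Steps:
t(z, q) = 22 (t(z, q) = -8 + 30 = 22)
u(G) = G³ (u(G) = G*G² = G³)
A(H, W) = 22 + W + H³ (A(H, W) = (W + 22) + H³ = (22 + W) + H³ = 22 + W + H³)
x = 3087764
1/(A(1/(-1261), -212) + x) = 1/((22 - 212 + (1/(-1261))³) + 3087764) = 1/((22 - 212 + (-1/1261)³) + 3087764) = 1/((22 - 212 - 1/2005142581) + 3087764) = 1/(-380977090391/2005142581 + 3087764) = 1/(6191026099388493/2005142581) = 2005142581/6191026099388493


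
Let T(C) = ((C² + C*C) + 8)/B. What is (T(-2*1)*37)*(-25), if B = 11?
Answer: -14800/11 ≈ -1345.5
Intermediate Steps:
T(C) = 8/11 + 2*C²/11 (T(C) = ((C² + C*C) + 8)/11 = ((C² + C²) + 8)*(1/11) = (2*C² + 8)*(1/11) = (8 + 2*C²)*(1/11) = 8/11 + 2*C²/11)
(T(-2*1)*37)*(-25) = ((8/11 + 2*(-2*1)²/11)*37)*(-25) = ((8/11 + (2/11)*(-2)²)*37)*(-25) = ((8/11 + (2/11)*4)*37)*(-25) = ((8/11 + 8/11)*37)*(-25) = ((16/11)*37)*(-25) = (592/11)*(-25) = -14800/11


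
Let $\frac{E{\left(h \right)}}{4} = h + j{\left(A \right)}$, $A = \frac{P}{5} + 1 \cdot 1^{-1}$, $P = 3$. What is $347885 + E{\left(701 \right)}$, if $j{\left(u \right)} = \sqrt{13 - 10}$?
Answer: $350689 + 4 \sqrt{3} \approx 3.507 \cdot 10^{5}$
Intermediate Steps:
$A = \frac{8}{5}$ ($A = \frac{3}{5} + 1 \cdot 1^{-1} = 3 \cdot \frac{1}{5} + 1 \cdot 1 = \frac{3}{5} + 1 = \frac{8}{5} \approx 1.6$)
$j{\left(u \right)} = \sqrt{3}$
$E{\left(h \right)} = 4 h + 4 \sqrt{3}$ ($E{\left(h \right)} = 4 \left(h + \sqrt{3}\right) = 4 h + 4 \sqrt{3}$)
$347885 + E{\left(701 \right)} = 347885 + \left(4 \cdot 701 + 4 \sqrt{3}\right) = 347885 + \left(2804 + 4 \sqrt{3}\right) = 350689 + 4 \sqrt{3}$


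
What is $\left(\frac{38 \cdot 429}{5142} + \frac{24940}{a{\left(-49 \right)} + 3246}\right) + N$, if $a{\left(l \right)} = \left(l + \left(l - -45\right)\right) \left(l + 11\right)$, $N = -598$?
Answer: $- \frac{133000568}{225391} \approx -590.09$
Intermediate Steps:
$a{\left(l \right)} = \left(11 + l\right) \left(45 + 2 l\right)$ ($a{\left(l \right)} = \left(l + \left(l + 45\right)\right) \left(11 + l\right) = \left(l + \left(45 + l\right)\right) \left(11 + l\right) = \left(45 + 2 l\right) \left(11 + l\right) = \left(11 + l\right) \left(45 + 2 l\right)$)
$\left(\frac{38 \cdot 429}{5142} + \frac{24940}{a{\left(-49 \right)} + 3246}\right) + N = \left(\frac{38 \cdot 429}{5142} + \frac{24940}{\left(495 + 2 \left(-49\right)^{2} + 67 \left(-49\right)\right) + 3246}\right) - 598 = \left(16302 \cdot \frac{1}{5142} + \frac{24940}{\left(495 + 2 \cdot 2401 - 3283\right) + 3246}\right) - 598 = \left(\frac{2717}{857} + \frac{24940}{\left(495 + 4802 - 3283\right) + 3246}\right) - 598 = \left(\frac{2717}{857} + \frac{24940}{2014 + 3246}\right) - 598 = \left(\frac{2717}{857} + \frac{24940}{5260}\right) - 598 = \left(\frac{2717}{857} + 24940 \cdot \frac{1}{5260}\right) - 598 = \left(\frac{2717}{857} + \frac{1247}{263}\right) - 598 = \frac{1783250}{225391} - 598 = - \frac{133000568}{225391}$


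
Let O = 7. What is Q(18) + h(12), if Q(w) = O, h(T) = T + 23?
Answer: 42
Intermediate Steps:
h(T) = 23 + T
Q(w) = 7
Q(18) + h(12) = 7 + (23 + 12) = 7 + 35 = 42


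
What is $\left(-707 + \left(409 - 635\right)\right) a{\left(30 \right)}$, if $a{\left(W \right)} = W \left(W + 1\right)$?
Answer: $-867690$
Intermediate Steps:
$a{\left(W \right)} = W \left(1 + W\right)$
$\left(-707 + \left(409 - 635\right)\right) a{\left(30 \right)} = \left(-707 + \left(409 - 635\right)\right) 30 \left(1 + 30\right) = \left(-707 + \left(409 - 635\right)\right) 30 \cdot 31 = \left(-707 - 226\right) 930 = \left(-933\right) 930 = -867690$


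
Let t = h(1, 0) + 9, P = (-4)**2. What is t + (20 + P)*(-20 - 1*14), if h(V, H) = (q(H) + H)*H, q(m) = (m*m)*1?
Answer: -1215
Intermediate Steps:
q(m) = m**2 (q(m) = m**2*1 = m**2)
h(V, H) = H*(H + H**2) (h(V, H) = (H**2 + H)*H = (H + H**2)*H = H*(H + H**2))
P = 16
t = 9 (t = 0**2*(1 + 0) + 9 = 0*1 + 9 = 0 + 9 = 9)
t + (20 + P)*(-20 - 1*14) = 9 + (20 + 16)*(-20 - 1*14) = 9 + 36*(-20 - 14) = 9 + 36*(-34) = 9 - 1224 = -1215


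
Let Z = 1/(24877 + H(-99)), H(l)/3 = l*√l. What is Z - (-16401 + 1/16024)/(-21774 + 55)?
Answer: -41232522161382087/54604972992635480 + 891*I*√11/627597820 ≈ -0.75511 + 4.7086e-6*I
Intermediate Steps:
H(l) = 3*l^(3/2) (H(l) = 3*(l*√l) = 3*l^(3/2))
Z = 1/(24877 - 891*I*√11) (Z = 1/(24877 + 3*(-99)^(3/2)) = 1/(24877 + 3*(-297*I*√11)) = 1/(24877 - 891*I*√11) ≈ 3.9638e-5 + 4.7086e-6*I)
Z - (-16401 + 1/16024)/(-21774 + 55) = (24877/627597820 + 891*I*√11/627597820) - (-16401 + 1/16024)/(-21774 + 55) = (24877/627597820 + 891*I*√11/627597820) - (-16401 + 1/16024)/(-21719) = (24877/627597820 + 891*I*√11/627597820) - (-262809623)*(-1)/(16024*21719) = (24877/627597820 + 891*I*√11/627597820) - 1*262809623/348025256 = (24877/627597820 + 891*I*√11/627597820) - 262809623/348025256 = -41232522161382087/54604972992635480 + 891*I*√11/627597820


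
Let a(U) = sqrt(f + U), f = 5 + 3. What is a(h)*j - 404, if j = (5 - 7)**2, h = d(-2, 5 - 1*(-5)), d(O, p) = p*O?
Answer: -404 + 8*I*sqrt(3) ≈ -404.0 + 13.856*I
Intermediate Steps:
f = 8
d(O, p) = O*p
h = -20 (h = -2*(5 - 1*(-5)) = -2*(5 + 5) = -2*10 = -20)
j = 4 (j = (-2)**2 = 4)
a(U) = sqrt(8 + U)
a(h)*j - 404 = sqrt(8 - 20)*4 - 404 = sqrt(-12)*4 - 404 = (2*I*sqrt(3))*4 - 404 = 8*I*sqrt(3) - 404 = -404 + 8*I*sqrt(3)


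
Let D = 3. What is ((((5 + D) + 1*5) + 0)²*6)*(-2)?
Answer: -2028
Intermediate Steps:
((((5 + D) + 1*5) + 0)²*6)*(-2) = ((((5 + 3) + 1*5) + 0)²*6)*(-2) = (((8 + 5) + 0)²*6)*(-2) = ((13 + 0)²*6)*(-2) = (13²*6)*(-2) = (169*6)*(-2) = 1014*(-2) = -2028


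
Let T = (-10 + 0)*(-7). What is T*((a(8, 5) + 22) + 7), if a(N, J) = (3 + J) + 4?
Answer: 2870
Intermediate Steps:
T = 70 (T = -10*(-7) = 70)
a(N, J) = 7 + J
T*((a(8, 5) + 22) + 7) = 70*(((7 + 5) + 22) + 7) = 70*((12 + 22) + 7) = 70*(34 + 7) = 70*41 = 2870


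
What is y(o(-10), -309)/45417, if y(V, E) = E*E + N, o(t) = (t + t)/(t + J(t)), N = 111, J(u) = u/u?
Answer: 31864/15139 ≈ 2.1048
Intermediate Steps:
J(u) = 1
o(t) = 2*t/(1 + t) (o(t) = (t + t)/(t + 1) = (2*t)/(1 + t) = 2*t/(1 + t))
y(V, E) = 111 + E² (y(V, E) = E*E + 111 = E² + 111 = 111 + E²)
y(o(-10), -309)/45417 = (111 + (-309)²)/45417 = (111 + 95481)*(1/45417) = 95592*(1/45417) = 31864/15139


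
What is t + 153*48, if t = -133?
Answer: 7211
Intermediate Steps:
t + 153*48 = -133 + 153*48 = -133 + 7344 = 7211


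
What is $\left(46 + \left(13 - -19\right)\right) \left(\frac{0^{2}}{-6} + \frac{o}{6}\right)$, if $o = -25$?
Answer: $-325$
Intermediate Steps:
$\left(46 + \left(13 - -19\right)\right) \left(\frac{0^{2}}{-6} + \frac{o}{6}\right) = \left(46 + \left(13 - -19\right)\right) \left(\frac{0^{2}}{-6} - \frac{25}{6}\right) = \left(46 + \left(13 + 19\right)\right) \left(0 \left(- \frac{1}{6}\right) - \frac{25}{6}\right) = \left(46 + 32\right) \left(0 - \frac{25}{6}\right) = 78 \left(- \frac{25}{6}\right) = -325$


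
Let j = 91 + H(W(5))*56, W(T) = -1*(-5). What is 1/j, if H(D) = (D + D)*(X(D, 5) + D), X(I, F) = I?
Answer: 1/5691 ≈ 0.00017572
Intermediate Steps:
W(T) = 5
H(D) = 4*D² (H(D) = (D + D)*(D + D) = (2*D)*(2*D) = 4*D²)
j = 5691 (j = 91 + (4*5²)*56 = 91 + (4*25)*56 = 91 + 100*56 = 91 + 5600 = 5691)
1/j = 1/5691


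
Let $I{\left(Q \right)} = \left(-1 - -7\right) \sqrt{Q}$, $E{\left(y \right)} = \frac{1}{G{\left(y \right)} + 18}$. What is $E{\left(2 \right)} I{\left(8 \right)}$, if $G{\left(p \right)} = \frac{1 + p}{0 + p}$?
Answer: $\frac{8 \sqrt{2}}{13} \approx 0.87029$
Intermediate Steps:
$G{\left(p \right)} = \frac{1 + p}{p}$
$E{\left(y \right)} = \frac{1}{18 + \frac{1 + y}{y}}$ ($E{\left(y \right)} = \frac{1}{\frac{1 + y}{y} + 18} = \frac{1}{18 + \frac{1 + y}{y}}$)
$I{\left(Q \right)} = 6 \sqrt{Q}$ ($I{\left(Q \right)} = \left(-1 + 7\right) \sqrt{Q} = 6 \sqrt{Q}$)
$E{\left(2 \right)} I{\left(8 \right)} = \frac{2}{1 + 19 \cdot 2} \cdot 6 \sqrt{8} = \frac{2}{1 + 38} \cdot 6 \cdot 2 \sqrt{2} = \frac{2}{39} \cdot 12 \sqrt{2} = 2 \cdot \frac{1}{39} \cdot 12 \sqrt{2} = \frac{2 \cdot 12 \sqrt{2}}{39} = \frac{8 \sqrt{2}}{13}$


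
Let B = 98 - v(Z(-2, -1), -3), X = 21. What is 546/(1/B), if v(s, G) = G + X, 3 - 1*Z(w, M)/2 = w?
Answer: 43680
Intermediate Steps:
Z(w, M) = 6 - 2*w
v(s, G) = 21 + G (v(s, G) = G + 21 = 21 + G)
B = 80 (B = 98 - (21 - 3) = 98 - 1*18 = 98 - 18 = 80)
546/(1/B) = 546/(1/80) = 546*80 = 43680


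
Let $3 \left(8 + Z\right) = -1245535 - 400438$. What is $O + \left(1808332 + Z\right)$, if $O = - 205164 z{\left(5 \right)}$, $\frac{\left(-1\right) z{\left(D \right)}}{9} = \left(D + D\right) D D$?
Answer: $\frac{1388635999}{3} \approx 4.6288 \cdot 10^{8}$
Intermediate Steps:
$Z = - \frac{1645997}{3}$ ($Z = -8 + \frac{-1245535 - 400438}{3} = -8 + \frac{1}{3} \left(-1645973\right) = -8 - \frac{1645973}{3} = - \frac{1645997}{3} \approx -5.4867 \cdot 10^{5}$)
$z{\left(D \right)} = - 18 D^{3}$ ($z{\left(D \right)} = - 9 \left(D + D\right) D D = - 9 \cdot 2 D D D = - 9 \cdot 2 D^{2} D = - 9 \cdot 2 D^{3} = - 18 D^{3}$)
$O = 461619000$ ($O = - 205164 \left(- 18 \cdot 5^{3}\right) = - 205164 \left(\left(-18\right) 125\right) = \left(-205164\right) \left(-2250\right) = 461619000$)
$O + \left(1808332 + Z\right) = 461619000 + \left(1808332 - \frac{1645997}{3}\right) = 461619000 + \frac{3778999}{3} = \frac{1388635999}{3}$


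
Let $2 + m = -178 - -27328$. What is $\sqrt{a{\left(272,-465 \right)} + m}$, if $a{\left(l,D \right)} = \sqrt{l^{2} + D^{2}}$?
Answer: $\sqrt{27148 + \sqrt{290209}} \approx 166.39$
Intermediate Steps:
$m = 27148$ ($m = -2 - -27150 = -2 + \left(-178 + 27328\right) = -2 + 27150 = 27148$)
$a{\left(l,D \right)} = \sqrt{D^{2} + l^{2}}$
$\sqrt{a{\left(272,-465 \right)} + m} = \sqrt{\sqrt{\left(-465\right)^{2} + 272^{2}} + 27148} = \sqrt{\sqrt{216225 + 73984} + 27148} = \sqrt{\sqrt{290209} + 27148} = \sqrt{27148 + \sqrt{290209}}$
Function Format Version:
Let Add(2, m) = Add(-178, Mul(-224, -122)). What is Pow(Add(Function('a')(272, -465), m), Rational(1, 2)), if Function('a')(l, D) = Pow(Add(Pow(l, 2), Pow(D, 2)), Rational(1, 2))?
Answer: Pow(Add(27148, Pow(290209, Rational(1, 2))), Rational(1, 2)) ≈ 166.39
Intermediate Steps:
m = 27148 (m = Add(-2, Add(-178, Mul(-224, -122))) = Add(-2, Add(-178, 27328)) = Add(-2, 27150) = 27148)
Function('a')(l, D) = Pow(Add(Pow(D, 2), Pow(l, 2)), Rational(1, 2))
Pow(Add(Function('a')(272, -465), m), Rational(1, 2)) = Pow(Add(Pow(Add(Pow(-465, 2), Pow(272, 2)), Rational(1, 2)), 27148), Rational(1, 2)) = Pow(Add(Pow(Add(216225, 73984), Rational(1, 2)), 27148), Rational(1, 2)) = Pow(Add(Pow(290209, Rational(1, 2)), 27148), Rational(1, 2)) = Pow(Add(27148, Pow(290209, Rational(1, 2))), Rational(1, 2))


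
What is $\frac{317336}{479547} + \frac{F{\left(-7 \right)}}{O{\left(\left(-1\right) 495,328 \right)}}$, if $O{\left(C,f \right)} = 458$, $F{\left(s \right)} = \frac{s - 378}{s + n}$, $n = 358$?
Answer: $\frac{627526853}{951740946} \approx 0.65935$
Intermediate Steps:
$F{\left(s \right)} = \frac{-378 + s}{358 + s}$ ($F{\left(s \right)} = \frac{s - 378}{s + 358} = \frac{-378 + s}{358 + s}$)
$\frac{317336}{479547} + \frac{F{\left(-7 \right)}}{O{\left(\left(-1\right) 495,328 \right)}} = \frac{317336}{479547} + \frac{\frac{1}{358 - 7} \left(-378 - 7\right)}{458} = 317336 \cdot \frac{1}{479547} + \frac{1}{351} \left(-385\right) \frac{1}{458} = \frac{317336}{479547} + \frac{1}{351} \left(-385\right) \frac{1}{458} = \frac{317336}{479547} - \frac{385}{160758} = \frac{627526853}{951740946}$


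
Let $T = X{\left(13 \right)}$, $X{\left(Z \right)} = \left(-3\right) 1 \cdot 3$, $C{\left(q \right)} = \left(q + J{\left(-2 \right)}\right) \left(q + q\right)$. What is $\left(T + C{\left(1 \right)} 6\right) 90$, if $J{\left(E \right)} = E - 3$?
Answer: $-5130$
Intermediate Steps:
$J{\left(E \right)} = -3 + E$
$C{\left(q \right)} = 2 q \left(-5 + q\right)$ ($C{\left(q \right)} = \left(q - 5\right) \left(q + q\right) = \left(q - 5\right) 2 q = \left(-5 + q\right) 2 q = 2 q \left(-5 + q\right)$)
$X{\left(Z \right)} = -9$ ($X{\left(Z \right)} = \left(-3\right) 3 = -9$)
$T = -9$
$\left(T + C{\left(1 \right)} 6\right) 90 = \left(-9 + 2 \cdot 1 \left(-5 + 1\right) 6\right) 90 = \left(-9 + 2 \cdot 1 \left(-4\right) 6\right) 90 = \left(-9 - 48\right) 90 = \left(-57\right) 90 = -5130$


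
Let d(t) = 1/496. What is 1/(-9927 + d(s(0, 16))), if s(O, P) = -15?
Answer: -496/4923791 ≈ -0.00010074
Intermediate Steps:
d(t) = 1/496
1/(-9927 + d(s(0, 16))) = 1/(-9927 + 1/496) = 1/(-4923791/496) = -496/4923791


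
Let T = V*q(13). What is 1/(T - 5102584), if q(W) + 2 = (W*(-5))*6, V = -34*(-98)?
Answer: -1/6408728 ≈ -1.5604e-7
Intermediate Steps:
V = 3332
q(W) = -2 - 30*W (q(W) = -2 + (W*(-5))*6 = -2 - 5*W*6 = -2 - 30*W)
T = -1306144 (T = 3332*(-2 - 30*13) = 3332*(-2 - 390) = 3332*(-392) = -1306144)
1/(T - 5102584) = 1/(-1306144 - 5102584) = 1/(-6408728) = -1/6408728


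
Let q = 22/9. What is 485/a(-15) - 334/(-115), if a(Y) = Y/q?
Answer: -236392/3105 ≈ -76.133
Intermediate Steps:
q = 22/9 (q = 22*(⅑) = 22/9 ≈ 2.4444)
a(Y) = 9*Y/22 (a(Y) = Y/(22/9) = Y*(9/22) = 9*Y/22)
485/a(-15) - 334/(-115) = 485/(((9/22)*(-15))) - 334/(-115) = 485/(-135/22) - 334*(-1/115) = 485*(-22/135) + 334/115 = -2134/27 + 334/115 = -236392/3105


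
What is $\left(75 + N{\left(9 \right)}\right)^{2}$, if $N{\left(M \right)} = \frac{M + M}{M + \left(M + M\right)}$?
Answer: $\frac{51529}{9} \approx 5725.4$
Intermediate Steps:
$N{\left(M \right)} = \frac{2}{3}$ ($N{\left(M \right)} = \frac{2 M}{M + 2 M} = \frac{2 M}{3 M} = 2 M \frac{1}{3 M} = \frac{2}{3}$)
$\left(75 + N{\left(9 \right)}\right)^{2} = \left(75 + \frac{2}{3}\right)^{2} = \left(\frac{227}{3}\right)^{2} = \frac{51529}{9}$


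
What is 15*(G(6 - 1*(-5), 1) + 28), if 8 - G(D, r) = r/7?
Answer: 3765/7 ≈ 537.86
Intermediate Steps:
G(D, r) = 8 - r/7
15*(G(6 - 1*(-5), 1) + 28) = 15*((8 - ⅐*1) + 28) = 15*((8 - ⅐) + 28) = 15*(55/7 + 28) = 15*(251/7) = 3765/7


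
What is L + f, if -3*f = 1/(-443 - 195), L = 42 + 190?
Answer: 444049/1914 ≈ 232.00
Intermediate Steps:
L = 232
f = 1/1914 (f = -1/(3*(-443 - 195)) = -⅓/(-638) = -⅓*(-1/638) = 1/1914 ≈ 0.00052247)
L + f = 232 + 1/1914 = 444049/1914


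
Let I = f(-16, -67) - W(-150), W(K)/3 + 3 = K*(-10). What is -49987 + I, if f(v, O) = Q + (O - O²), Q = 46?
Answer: -58988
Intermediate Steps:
W(K) = -9 - 30*K (W(K) = -9 + 3*(K*(-10)) = -9 + 3*(-10*K) = -9 - 30*K)
f(v, O) = 46 + O - O² (f(v, O) = 46 + (O - O²) = 46 + O - O²)
I = -9001 (I = (46 - 67 - 1*(-67)²) - (-9 - 30*(-150)) = (46 - 67 - 1*4489) - (-9 + 4500) = (46 - 67 - 4489) - 1*4491 = -4510 - 4491 = -9001)
-49987 + I = -49987 - 9001 = -58988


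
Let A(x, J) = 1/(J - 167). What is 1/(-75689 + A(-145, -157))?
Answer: -324/24523237 ≈ -1.3212e-5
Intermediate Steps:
A(x, J) = 1/(-167 + J)
1/(-75689 + A(-145, -157)) = 1/(-75689 + 1/(-167 - 157)) = 1/(-75689 + 1/(-324)) = 1/(-75689 - 1/324) = 1/(-24523237/324) = -324/24523237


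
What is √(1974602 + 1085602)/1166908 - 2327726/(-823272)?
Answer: 1163863/411636 + √765051/583454 ≈ 2.8289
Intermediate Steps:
√(1974602 + 1085602)/1166908 - 2327726/(-823272) = √3060204*(1/1166908) - 2327726*(-1/823272) = (2*√765051)*(1/1166908) + 1163863/411636 = √765051/583454 + 1163863/411636 = 1163863/411636 + √765051/583454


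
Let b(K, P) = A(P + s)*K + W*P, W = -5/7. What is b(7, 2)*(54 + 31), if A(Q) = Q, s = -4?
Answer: -9180/7 ≈ -1311.4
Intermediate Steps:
W = -5/7 (W = -5*⅐ = -5/7 ≈ -0.71429)
b(K, P) = -5*P/7 + K*(-4 + P) (b(K, P) = (P - 4)*K - 5*P/7 = (-4 + P)*K - 5*P/7 = K*(-4 + P) - 5*P/7 = -5*P/7 + K*(-4 + P))
b(7, 2)*(54 + 31) = (-5/7*2 + 7*(-4 + 2))*(54 + 31) = (-10/7 + 7*(-2))*85 = (-10/7 - 14)*85 = -108/7*85 = -9180/7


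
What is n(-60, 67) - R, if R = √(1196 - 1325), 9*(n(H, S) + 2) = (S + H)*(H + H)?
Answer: -286/3 - I*√129 ≈ -95.333 - 11.358*I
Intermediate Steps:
n(H, S) = -2 + 2*H*(H + S)/9 (n(H, S) = -2 + ((S + H)*(H + H))/9 = -2 + ((H + S)*(2*H))/9 = -2 + (2*H*(H + S))/9 = -2 + 2*H*(H + S)/9)
R = I*√129 (R = √(-129) = I*√129 ≈ 11.358*I)
n(-60, 67) - R = (-2 + (2/9)*(-60)² + (2/9)*(-60)*67) - I*√129 = (-2 + (2/9)*3600 - 2680/3) - I*√129 = (-2 + 800 - 2680/3) - I*√129 = -286/3 - I*√129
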